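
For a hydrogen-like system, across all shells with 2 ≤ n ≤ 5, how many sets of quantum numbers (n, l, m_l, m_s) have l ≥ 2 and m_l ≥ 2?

20

Work shell by shell — for each n, count the (l, m_l) pairs that satisfy l ≥ 2 and m_l ≥ 2:
n=3 → 1; n=4 → 3; n=5 → 6.
Orbitals: 1 + 3 + 6 = 10. Including both spin states (m_s = ±1/2) gives 2 × 10 = 20 states.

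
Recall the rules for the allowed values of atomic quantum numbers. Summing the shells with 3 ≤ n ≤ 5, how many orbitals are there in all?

50

Shell n has n² orbitals: 3²=9 + 4²=16 + 5²=25 = 50 orbitals.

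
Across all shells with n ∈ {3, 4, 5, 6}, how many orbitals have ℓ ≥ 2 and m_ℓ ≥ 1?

Per-shell orbital counts meeting the constraint:
n=3 → 2; n=4 → 5; n=5 → 9; n=6 → 14.
Total orbitals: 2 + 5 + 9 + 14 = 30.

30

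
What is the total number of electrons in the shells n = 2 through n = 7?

278

Shell n has n² orbitals: 2²=4 + 3²=9 + 4²=16 + 5²=25 + 6²=36 + 7²=49 = 139 orbitals.
Two spin states per orbital: 2 × 139 = 278 electrons.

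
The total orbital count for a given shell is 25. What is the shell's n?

n² = 25 ⇒ n = 5.

n = 5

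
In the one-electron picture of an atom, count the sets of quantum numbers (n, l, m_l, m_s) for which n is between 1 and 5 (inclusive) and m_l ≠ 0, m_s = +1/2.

Per-shell orbital counts meeting the constraint:
n=2 → 2; n=3 → 6; n=4 → 12; n=5 → 20.
Orbitals: 2 + 6 + 12 + 20 = 40. With m_s fixed to +1/2 there is one state per orbital, so 40 states.

40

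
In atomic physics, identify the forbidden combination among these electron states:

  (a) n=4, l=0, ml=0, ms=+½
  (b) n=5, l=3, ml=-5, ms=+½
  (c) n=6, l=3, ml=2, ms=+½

(b)

(b) has |ml| = 5 > l = 3, violating −l ≤ ml ≤ l.
The remaining sets (a), (c) satisfy all four rules.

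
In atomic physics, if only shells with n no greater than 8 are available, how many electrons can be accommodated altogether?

408

Total orbitals = 1² + 2² + 3² + 4² + 5² + 6² + 7² + 8² = 204. Doubling for spin gives 408 electrons.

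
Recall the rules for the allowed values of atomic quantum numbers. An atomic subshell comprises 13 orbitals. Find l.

2l+1 = 13 gives l = 6.

l = 6 (i)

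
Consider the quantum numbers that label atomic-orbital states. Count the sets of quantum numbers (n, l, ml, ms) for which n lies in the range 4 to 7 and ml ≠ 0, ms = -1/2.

For each n in the range, tally the orbitals obeying ml ≠ 0:
n=4 → 12; n=5 → 20; n=6 → 30; n=7 → 42.
Orbitals: 12 + 20 + 30 + 42 = 104. With ms fixed to -1/2 there is one state per orbital, so 104 states.

104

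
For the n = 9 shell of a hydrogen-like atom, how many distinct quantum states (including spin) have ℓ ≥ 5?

112

The n = 9 shell has ℓ = 0 through 8; check each.
The (ℓ, m_ℓ) pairs meeting ℓ ≥ 5 give: ℓ=5 → 11; ℓ=6 → 13; ℓ=7 → 15; ℓ=8 → 17.
Orbitals: 11 + 13 + 15 + 17 = 56. Each orbital carries two spin states, so 56 × 2 = 112 states.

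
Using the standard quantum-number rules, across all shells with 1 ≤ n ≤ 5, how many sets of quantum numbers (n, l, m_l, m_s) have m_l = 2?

12

For each n in the range, tally the orbitals obeying m_l = 2:
n=3 → 1; n=4 → 2; n=5 → 3.
Orbitals: 1 + 2 + 3 = 6. Including both spin states (m_s = ±1/2) gives 2 × 6 = 12 states.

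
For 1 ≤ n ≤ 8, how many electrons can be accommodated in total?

408

Total orbitals = 1² + 2² + 3² + 4² + 5² + 6² + 7² + 8² = 204. Doubling for spin gives 408 electrons.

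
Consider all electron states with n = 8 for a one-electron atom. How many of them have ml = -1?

14

The (l, ml) pairs meeting ml = -1 give: l=1 → 1; l=2 → 1; l=3 → 1; l=4 → 1; l=5 → 1; l=6 → 1; l=7 → 1.
Orbitals: 1 + 1 + 1 + 1 + 1 + 1 + 1 = 7. Each orbital carries two spin states, so 7 × 2 = 14 states.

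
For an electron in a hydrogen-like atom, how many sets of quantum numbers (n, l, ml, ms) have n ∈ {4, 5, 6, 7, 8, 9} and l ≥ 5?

Count contributing orbitals for each principal shell:
n=6 → 11; n=7 → 24; n=8 → 39; n=9 → 56.
Orbitals: 11 + 24 + 39 + 56 = 130. Including both spin states (ms = ±1/2) gives 2 × 130 = 260 states.

260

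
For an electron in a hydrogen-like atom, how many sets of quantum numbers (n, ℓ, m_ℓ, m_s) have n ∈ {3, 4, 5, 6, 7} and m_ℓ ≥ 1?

110

Per-shell orbital counts meeting the constraint:
n=3 → 3; n=4 → 6; n=5 → 10; n=6 → 15; n=7 → 21.
Orbitals: 3 + 6 + 10 + 15 + 21 = 55. Including both spin states (m_s = ±1/2) gives 2 × 55 = 110 states.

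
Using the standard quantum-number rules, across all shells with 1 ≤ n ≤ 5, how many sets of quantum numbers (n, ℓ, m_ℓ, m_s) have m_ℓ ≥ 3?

Per-shell orbital counts meeting the constraint:
n=4 → 1; n=5 → 3.
Orbitals: 1 + 3 = 4. Including both spin states (m_s = ±1/2) gives 2 × 4 = 8 states.

8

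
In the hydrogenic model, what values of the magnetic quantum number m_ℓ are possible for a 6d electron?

-2, -1, 0, 1, 2

The 6d subshell has ℓ = 2, and m_ℓ takes every integer from −ℓ to +ℓ. With ℓ = 2 that gives the 5 values -2, -1, 0, 1, 2.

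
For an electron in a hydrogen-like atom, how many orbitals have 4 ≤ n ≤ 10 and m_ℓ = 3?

28

Treat each shell separately and count matching orbitals:
n=4 → 1; n=5 → 2; n=6 → 3; n=7 → 4; n=8 → 5; n=9 → 6; n=10 → 7.
Total orbitals: 1 + 2 + 3 + 4 + 5 + 6 + 7 = 28.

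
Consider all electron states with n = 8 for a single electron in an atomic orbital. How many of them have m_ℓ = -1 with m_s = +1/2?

7

Go through ℓ = 0, …, 7 (the values permitted for n = 8).
Orbitals with m_ℓ = -1, by ℓ: ℓ=1 → 1; ℓ=2 → 1; ℓ=3 → 1; ℓ=4 → 1; ℓ=5 → 1; ℓ=6 → 1; ℓ=7 → 1.
Orbitals: 1 + 1 + 1 + 1 + 1 + 1 + 1 = 7. With m_s fixed to a single value there is one state per orbital, giving 7 states.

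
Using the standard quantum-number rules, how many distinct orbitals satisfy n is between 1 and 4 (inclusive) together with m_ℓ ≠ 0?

20

For each n in the range, tally the orbitals obeying m_ℓ ≠ 0:
n=2 → 2; n=3 → 6; n=4 → 12.
Total orbitals: 2 + 6 + 12 = 20.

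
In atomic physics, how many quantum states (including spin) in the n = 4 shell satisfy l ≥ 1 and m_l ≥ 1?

For n = 4, l ranges over 0 … 3.
The (l, m_l) pairs meeting l ≥ 1 and m_l ≥ 1 give: l=1 → 1; l=2 → 2; l=3 → 3.
Orbitals: 1 + 2 + 3 = 6. Each orbital carries two spin states, so 6 × 2 = 12 states.

12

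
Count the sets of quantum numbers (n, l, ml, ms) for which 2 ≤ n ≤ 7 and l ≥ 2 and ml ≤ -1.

Work shell by shell — for each n, count the (l, ml) pairs that satisfy l ≥ 2 and ml ≤ -1:
n=3 → 2; n=4 → 5; n=5 → 9; n=6 → 14; n=7 → 20.
Orbitals: 2 + 5 + 9 + 14 + 20 = 50. Including both spin states (ms = ±1/2) gives 2 × 50 = 100 states.

100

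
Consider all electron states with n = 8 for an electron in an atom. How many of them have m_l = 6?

4

The (l, m_l) pairs meeting m_l = 6 give: l=6 → 1; l=7 → 1.
Orbitals: 1 + 1 = 2. Each orbital carries two spin states, so 2 × 2 = 4 states.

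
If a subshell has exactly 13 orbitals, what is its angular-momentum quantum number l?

l = 6

2l+1 = 13 gives l = 6.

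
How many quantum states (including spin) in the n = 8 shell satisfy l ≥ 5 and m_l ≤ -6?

Per l-value: l=6 → 1; l=7 → 2.
Orbitals: 1 + 2 = 3. Each orbital carries two spin states, so 3 × 2 = 6 states.

6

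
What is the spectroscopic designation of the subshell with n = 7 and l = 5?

7h

l = 5 corresponds to the letter 'h', so the subshell is 7h.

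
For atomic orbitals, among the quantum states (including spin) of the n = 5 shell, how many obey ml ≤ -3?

For n = 5, l ranges over 0 … 4.
Per l-value: l=3 → 1; l=4 → 2.
Orbitals: 1 + 2 = 3. Each orbital carries two spin states, so 3 × 2 = 6 states.

6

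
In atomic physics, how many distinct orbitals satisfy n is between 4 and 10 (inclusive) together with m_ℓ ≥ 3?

Treat each shell separately and count matching orbitals:
n=4 → 1; n=5 → 3; n=6 → 6; n=7 → 10; n=8 → 15; n=9 → 21; n=10 → 28.
Total orbitals: 1 + 3 + 6 + 10 + 15 + 21 + 28 = 84.

84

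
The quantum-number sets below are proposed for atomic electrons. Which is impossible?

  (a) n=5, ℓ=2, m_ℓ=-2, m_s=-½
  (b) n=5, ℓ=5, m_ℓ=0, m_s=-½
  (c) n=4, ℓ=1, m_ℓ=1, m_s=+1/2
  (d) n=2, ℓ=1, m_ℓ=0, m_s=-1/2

(b) has ℓ = 5 ≥ n = 5, violating 0 ≤ ℓ ≤ n−1.
The remaining sets (a), (c), (d) satisfy all four rules.

(b)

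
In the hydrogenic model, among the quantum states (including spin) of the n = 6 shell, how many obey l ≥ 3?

54

Orbitals with l ≥ 3, by l: l=3 → 7; l=4 → 9; l=5 → 11.
Orbitals: 7 + 9 + 11 = 27. Each orbital carries two spin states, so 27 × 2 = 54 states.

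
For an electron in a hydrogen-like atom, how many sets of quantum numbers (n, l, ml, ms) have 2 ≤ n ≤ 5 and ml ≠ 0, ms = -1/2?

Go shell by shell, enumerating (l, ml) with ml ≠ 0:
n=2 → 2; n=3 → 6; n=4 → 12; n=5 → 20.
Orbitals: 2 + 6 + 12 + 20 = 40. With ms fixed to -1/2 there is one state per orbital, so 40 states.

40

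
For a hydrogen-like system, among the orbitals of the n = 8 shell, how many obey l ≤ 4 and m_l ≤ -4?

With n = 8 the allowed l are 0, 1, …, 7.
Contributions: l=4 → 1.
Total orbitals: 1.

1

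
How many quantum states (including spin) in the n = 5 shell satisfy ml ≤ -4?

2

For n = 5, l ranges over 0 … 4.
Contributions: l=4 → 1.
Orbitals: 1. Each orbital carries two spin states, so 1 × 2 = 2 states.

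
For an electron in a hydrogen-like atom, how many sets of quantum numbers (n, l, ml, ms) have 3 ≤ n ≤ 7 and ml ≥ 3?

Go shell by shell, enumerating (l, ml) with ml ≥ 3:
n=4 → 1; n=5 → 3; n=6 → 6; n=7 → 10.
Orbitals: 1 + 3 + 6 + 10 = 20. Including both spin states (ms = ±1/2) gives 2 × 20 = 40 states.

40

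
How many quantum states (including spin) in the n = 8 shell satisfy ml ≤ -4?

20

The n = 8 shell has l = 0 through 7; check each.
The (l, ml) pairs meeting ml ≤ -4 give: l=4 → 1; l=5 → 2; l=6 → 3; l=7 → 4.
Orbitals: 1 + 2 + 3 + 4 = 10. Each orbital carries two spin states, so 10 × 2 = 20 states.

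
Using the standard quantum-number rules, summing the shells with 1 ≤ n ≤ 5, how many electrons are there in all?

Shell n has n² orbitals: 1²=1 + 2²=4 + 3²=9 + 4²=16 + 5²=25 = 55 orbitals.
Two spin states per orbital: 2 × 55 = 110 electrons.

110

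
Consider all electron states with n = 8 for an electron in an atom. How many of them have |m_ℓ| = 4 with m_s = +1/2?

8

For n = 8, ℓ ranges over 0 … 7.
Contributions: ℓ=4 → 2; ℓ=5 → 2; ℓ=6 → 2; ℓ=7 → 2.
Orbitals: 2 + 2 + 2 + 2 = 8. With m_s fixed to a single value there is one state per orbital, giving 8 states.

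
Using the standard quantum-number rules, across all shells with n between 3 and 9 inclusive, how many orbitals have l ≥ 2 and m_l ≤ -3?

Per-shell orbital counts meeting the constraint:
n=4 → 1; n=5 → 3; n=6 → 6; n=7 → 10; n=8 → 15; n=9 → 21.
Total orbitals: 1 + 3 + 6 + 10 + 15 + 21 = 56.

56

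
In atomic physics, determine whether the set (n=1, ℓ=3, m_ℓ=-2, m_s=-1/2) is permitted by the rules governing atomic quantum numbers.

The orbital quantum number must satisfy 0 ≤ ℓ ≤ n−1. With n = 1 the allowed ℓ values are 0, so ℓ = 3 is out of range.

Invalid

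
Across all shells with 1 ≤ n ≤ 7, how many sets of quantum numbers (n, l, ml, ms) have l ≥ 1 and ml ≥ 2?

For each n in the range, tally the orbitals obeying l ≥ 1 and ml ≥ 2:
n=3 → 1; n=4 → 3; n=5 → 6; n=6 → 10; n=7 → 15.
Orbitals: 1 + 3 + 6 + 10 + 15 = 35. Including both spin states (ms = ±1/2) gives 2 × 35 = 70 states.

70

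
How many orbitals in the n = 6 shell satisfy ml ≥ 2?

Go through l = 0, …, 5 (the values permitted for n = 6).
Per l-value: l=2 → 1; l=3 → 2; l=4 → 3; l=5 → 4.
Total orbitals: 1 + 2 + 3 + 4 = 10.

10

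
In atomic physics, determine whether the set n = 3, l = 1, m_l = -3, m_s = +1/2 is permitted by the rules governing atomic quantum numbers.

The magnetic quantum number must satisfy −l ≤ m_l ≤ l. With l = 1, m_l can only be -1, 0, 1, so m_l = -3 is forbidden.

Not allowed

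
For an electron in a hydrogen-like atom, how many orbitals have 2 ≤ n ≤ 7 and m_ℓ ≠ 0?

Go shell by shell, enumerating (ℓ, m_ℓ) with m_ℓ ≠ 0:
n=2 → 2; n=3 → 6; n=4 → 12; n=5 → 20; n=6 → 30; n=7 → 42.
Total orbitals: 2 + 6 + 12 + 20 + 30 + 42 = 112.

112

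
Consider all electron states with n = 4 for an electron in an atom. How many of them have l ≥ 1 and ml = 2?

4

Contributions: l=2 → 1; l=3 → 1.
Orbitals: 1 + 1 = 2. Each orbital carries two spin states, so 2 × 2 = 4 states.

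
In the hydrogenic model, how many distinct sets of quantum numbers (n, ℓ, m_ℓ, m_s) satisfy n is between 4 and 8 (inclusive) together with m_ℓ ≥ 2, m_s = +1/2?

For each n in the range, tally the orbitals obeying m_ℓ ≥ 2:
n=4 → 3; n=5 → 6; n=6 → 10; n=7 → 15; n=8 → 21.
Orbitals: 3 + 6 + 10 + 15 + 21 = 55. With m_s fixed to +1/2 there is one state per orbital, so 55 states.

55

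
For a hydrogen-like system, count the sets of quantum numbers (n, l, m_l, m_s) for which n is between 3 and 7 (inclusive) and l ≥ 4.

Count contributing orbitals for each principal shell:
n=5 → 9; n=6 → 20; n=7 → 33.
Orbitals: 9 + 20 + 33 = 62. Including both spin states (m_s = ±1/2) gives 2 × 62 = 124 states.

124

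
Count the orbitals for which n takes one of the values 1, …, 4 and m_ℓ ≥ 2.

Go shell by shell, enumerating (ℓ, m_ℓ) with m_ℓ ≥ 2:
n=3 → 1; n=4 → 3.
Total orbitals: 1 + 3 = 4.

4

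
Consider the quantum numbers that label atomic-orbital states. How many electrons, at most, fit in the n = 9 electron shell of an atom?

162

A shell holds 2n² electrons: 2 × 9² = 2 × 81 = 162.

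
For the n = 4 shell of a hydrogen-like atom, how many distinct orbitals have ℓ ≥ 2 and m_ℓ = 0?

2

Go through ℓ = 0, …, 3 (the values permitted for n = 4).
Orbitals with ℓ ≥ 2 and m_ℓ = 0, by ℓ: ℓ=2 → 1; ℓ=3 → 1.
Total orbitals: 1 + 1 = 2.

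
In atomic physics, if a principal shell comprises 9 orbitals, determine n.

n = 3

n² = 9 ⇒ n = 3.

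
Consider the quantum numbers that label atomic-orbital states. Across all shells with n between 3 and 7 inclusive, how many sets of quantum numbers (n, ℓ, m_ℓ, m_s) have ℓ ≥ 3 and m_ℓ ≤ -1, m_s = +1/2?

40

For each n in the range, tally the orbitals obeying ℓ ≥ 3 and m_ℓ ≤ -1:
n=4 → 3; n=5 → 7; n=6 → 12; n=7 → 18.
Orbitals: 3 + 7 + 12 + 18 = 40. With m_s fixed to +1/2 there is one state per orbital, so 40 states.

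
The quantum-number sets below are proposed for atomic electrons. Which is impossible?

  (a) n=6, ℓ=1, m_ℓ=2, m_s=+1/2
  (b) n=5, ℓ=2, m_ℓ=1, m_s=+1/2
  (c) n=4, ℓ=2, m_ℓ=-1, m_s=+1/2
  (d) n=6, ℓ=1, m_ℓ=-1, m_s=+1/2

(a) has |m_ℓ| = 2 > ℓ = 1, violating −ℓ ≤ m_ℓ ≤ ℓ.
The remaining sets (b), (c), (d) satisfy all four rules.

(a)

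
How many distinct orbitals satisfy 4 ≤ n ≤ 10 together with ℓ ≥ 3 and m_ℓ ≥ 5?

Per-shell orbital counts meeting the constraint:
n=6 → 1; n=7 → 3; n=8 → 6; n=9 → 10; n=10 → 15.
Total orbitals: 1 + 3 + 6 + 10 + 15 = 35.

35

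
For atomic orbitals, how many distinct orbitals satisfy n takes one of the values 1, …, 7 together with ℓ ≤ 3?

Work shell by shell — for each n, count the (ℓ, m_ℓ) pairs that satisfy ℓ ≤ 3:
n=1 → 1; n=2 → 4; n=3 → 9; n=4 → 16; n=5 → 16; n=6 → 16; n=7 → 16.
Total orbitals: 1 + 4 + 9 + 16 + 16 + 16 + 16 = 78.

78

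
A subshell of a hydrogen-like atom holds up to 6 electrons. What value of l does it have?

l = 1 (p)

2(2l+1) = 6 ⇒ 2l+1 = 3 ⇒ l = 1.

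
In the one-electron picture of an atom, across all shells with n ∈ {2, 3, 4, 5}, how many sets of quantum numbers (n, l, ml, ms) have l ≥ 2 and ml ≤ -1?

Work shell by shell — for each n, count the (l, ml) pairs that satisfy l ≥ 2 and ml ≤ -1:
n=3 → 2; n=4 → 5; n=5 → 9.
Orbitals: 2 + 5 + 9 = 16. Including both spin states (ms = ±1/2) gives 2 × 16 = 32 states.

32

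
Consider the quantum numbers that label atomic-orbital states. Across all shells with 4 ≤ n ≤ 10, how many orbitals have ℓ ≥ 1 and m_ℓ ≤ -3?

84

Work shell by shell — for each n, count the (ℓ, m_ℓ) pairs that satisfy ℓ ≥ 1 and m_ℓ ≤ -3:
n=4 → 1; n=5 → 3; n=6 → 6; n=7 → 10; n=8 → 15; n=9 → 21; n=10 → 28.
Total orbitals: 1 + 3 + 6 + 10 + 15 + 21 + 28 = 84.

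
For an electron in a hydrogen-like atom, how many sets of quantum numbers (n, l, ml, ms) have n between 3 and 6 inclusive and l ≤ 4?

150

Go shell by shell, enumerating (l, ml) with l ≤ 4:
n=3 → 9; n=4 → 16; n=5 → 25; n=6 → 25.
Orbitals: 9 + 16 + 25 + 25 = 75. Including both spin states (ms = ±1/2) gives 2 × 75 = 150 states.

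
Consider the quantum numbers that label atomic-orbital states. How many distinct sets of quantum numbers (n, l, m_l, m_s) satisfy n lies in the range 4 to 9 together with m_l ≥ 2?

Treat each shell separately and count matching orbitals:
n=4 → 3; n=5 → 6; n=6 → 10; n=7 → 15; n=8 → 21; n=9 → 28.
Orbitals: 3 + 6 + 10 + 15 + 21 + 28 = 83. Including both spin states (m_s = ±1/2) gives 2 × 83 = 166 states.

166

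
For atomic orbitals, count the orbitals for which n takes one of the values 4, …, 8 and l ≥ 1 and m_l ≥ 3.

35

Count contributing orbitals for each principal shell:
n=4 → 1; n=5 → 3; n=6 → 6; n=7 → 10; n=8 → 15.
Total orbitals: 1 + 3 + 6 + 10 + 15 = 35.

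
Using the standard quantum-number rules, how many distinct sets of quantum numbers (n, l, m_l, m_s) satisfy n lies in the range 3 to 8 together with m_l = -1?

54

Per-shell orbital counts meeting the constraint:
n=3 → 2; n=4 → 3; n=5 → 4; n=6 → 5; n=7 → 6; n=8 → 7.
Orbitals: 2 + 3 + 4 + 5 + 6 + 7 = 27. Including both spin states (m_s = ±1/2) gives 2 × 27 = 54 states.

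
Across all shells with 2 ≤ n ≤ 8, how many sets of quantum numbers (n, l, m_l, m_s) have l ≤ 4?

Count contributing orbitals for each principal shell:
n=2 → 4; n=3 → 9; n=4 → 16; n=5 → 25; n=6 → 25; n=7 → 25; n=8 → 25.
Orbitals: 4 + 9 + 16 + 25 + 25 + 25 + 25 = 129. Including both spin states (m_s = ±1/2) gives 2 × 129 = 258 states.

258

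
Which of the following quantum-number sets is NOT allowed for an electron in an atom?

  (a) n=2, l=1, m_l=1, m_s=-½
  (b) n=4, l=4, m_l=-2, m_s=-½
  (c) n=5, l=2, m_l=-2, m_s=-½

(b)

(b) has l = 4 ≥ n = 4, violating 0 ≤ l ≤ n−1.
The remaining sets (a), (c) satisfy all four rules.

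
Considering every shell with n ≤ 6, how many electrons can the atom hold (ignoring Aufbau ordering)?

182

Total orbitals = 1² + 2² + 3² + 4² + 5² + 6² = 91. Doubling for spin gives 182 electrons.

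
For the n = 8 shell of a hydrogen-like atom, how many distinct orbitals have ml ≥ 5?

Per l-value: l=5 → 1; l=6 → 2; l=7 → 3.
Total orbitals: 1 + 2 + 3 = 6.

6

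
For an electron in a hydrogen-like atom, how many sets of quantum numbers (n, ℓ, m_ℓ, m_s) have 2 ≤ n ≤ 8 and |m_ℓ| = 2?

84

Count contributing orbitals for each principal shell:
n=3 → 2; n=4 → 4; n=5 → 6; n=6 → 8; n=7 → 10; n=8 → 12.
Orbitals: 2 + 4 + 6 + 8 + 10 + 12 = 42. Including both spin states (m_s = ±1/2) gives 2 × 42 = 84 states.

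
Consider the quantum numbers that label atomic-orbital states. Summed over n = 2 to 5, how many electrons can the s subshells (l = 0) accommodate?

An s subshell (l = 0) exists for every n ≥ 1, so shells n = 2, 3, 4, 5 each contribute one — 4 subshells.
Since each s subshell holds 2(2·0+1) = 2 electrons, the total is 4 × 2 = 8.

8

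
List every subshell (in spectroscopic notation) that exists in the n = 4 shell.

For n = 4, l runs from 0 to 3. In spectroscopic notation l = 0,1,2,… ↔ s,p,d,f,g,h,i, so the subshells are 4s, 4p, 4d, 4f.

4s, 4p, 4d, 4f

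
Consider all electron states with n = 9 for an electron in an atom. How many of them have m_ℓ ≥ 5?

20

Go through ℓ = 0, …, 8 (the values permitted for n = 9).
Orbitals with m_ℓ ≥ 5, by ℓ: ℓ=5 → 1; ℓ=6 → 2; ℓ=7 → 3; ℓ=8 → 4.
Orbitals: 1 + 2 + 3 + 4 = 10. Each orbital carries two spin states, so 10 × 2 = 20 states.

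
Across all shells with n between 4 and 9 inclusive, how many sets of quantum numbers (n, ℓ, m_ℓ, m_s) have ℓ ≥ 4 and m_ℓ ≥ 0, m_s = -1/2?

Count contributing orbitals for each principal shell:
n=5 → 5; n=6 → 11; n=7 → 18; n=8 → 26; n=9 → 35.
Orbitals: 5 + 11 + 18 + 26 + 35 = 95. With m_s fixed to -1/2 there is one state per orbital, so 95 states.

95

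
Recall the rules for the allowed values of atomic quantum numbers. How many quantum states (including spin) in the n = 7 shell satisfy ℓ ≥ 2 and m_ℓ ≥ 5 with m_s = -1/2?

The n = 7 shell has ℓ = 0 through 6; check each.
Orbitals with ℓ ≥ 2 and m_ℓ ≥ 5, by ℓ: ℓ=5 → 1; ℓ=6 → 2.
Orbitals: 1 + 2 = 3. With m_s fixed to a single value there is one state per orbital, giving 3 states.

3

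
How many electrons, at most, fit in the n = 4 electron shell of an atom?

32

A shell holds 2n² electrons: 2 × 4² = 2 × 16 = 32.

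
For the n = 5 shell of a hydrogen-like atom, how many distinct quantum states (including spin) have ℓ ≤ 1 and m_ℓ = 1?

Contributions: ℓ=1 → 1.
Orbitals: 1. Each orbital carries two spin states, so 1 × 2 = 2 states.

2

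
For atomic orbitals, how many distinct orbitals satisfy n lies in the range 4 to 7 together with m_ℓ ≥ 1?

52

Per-shell orbital counts meeting the constraint:
n=4 → 6; n=5 → 10; n=6 → 15; n=7 → 21.
Total orbitals: 6 + 10 + 15 + 21 = 52.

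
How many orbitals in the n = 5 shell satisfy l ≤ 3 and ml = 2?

2

With n = 5 the allowed l are 0, 1, …, 4.
Orbitals with l ≤ 3 and ml = 2, by l: l=2 → 1; l=3 → 1.
Total orbitals: 1 + 1 = 2.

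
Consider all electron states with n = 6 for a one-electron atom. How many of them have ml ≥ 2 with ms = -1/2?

10

For n = 6, l ranges over 0 … 5.
The (l, ml) pairs meeting ml ≥ 2 give: l=2 → 1; l=3 → 2; l=4 → 3; l=5 → 4.
Orbitals: 1 + 2 + 3 + 4 = 10. With ms fixed to a single value there is one state per orbital, giving 10 states.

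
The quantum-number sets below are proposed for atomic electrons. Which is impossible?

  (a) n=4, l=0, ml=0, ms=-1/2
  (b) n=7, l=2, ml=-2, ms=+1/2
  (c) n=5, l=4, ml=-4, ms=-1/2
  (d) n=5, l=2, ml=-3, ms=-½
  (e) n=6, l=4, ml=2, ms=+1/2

(d) has |ml| = 3 > l = 2, violating −l ≤ ml ≤ l.
The remaining sets (a), (b), (c), (e) satisfy all four rules.

(d)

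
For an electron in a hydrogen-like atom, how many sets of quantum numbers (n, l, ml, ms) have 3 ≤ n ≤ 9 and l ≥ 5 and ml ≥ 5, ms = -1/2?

Treat each shell separately and count matching orbitals:
n=6 → 1; n=7 → 3; n=8 → 6; n=9 → 10.
Orbitals: 1 + 3 + 6 + 10 = 20. With ms fixed to -1/2 there is one state per orbital, so 20 states.

20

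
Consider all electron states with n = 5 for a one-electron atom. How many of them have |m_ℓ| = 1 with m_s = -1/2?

With n = 5 the allowed ℓ are 0, 1, …, 4.
The (ℓ, m_ℓ) pairs meeting |m_ℓ| = 1 give: ℓ=1 → 2; ℓ=2 → 2; ℓ=3 → 2; ℓ=4 → 2.
Orbitals: 2 + 2 + 2 + 2 = 8. With m_s fixed to a single value there is one state per orbital, giving 8 states.

8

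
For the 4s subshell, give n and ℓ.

n = 4, ℓ = 0

The leading integer gives n = 4; the letter 's' means ℓ = 0.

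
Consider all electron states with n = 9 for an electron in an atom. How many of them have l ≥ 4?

130

With n = 9 the allowed l are 0, 1, …, 8.
Contributions: l=4 → 9; l=5 → 11; l=6 → 13; l=7 → 15; l=8 → 17.
Orbitals: 9 + 11 + 13 + 15 + 17 = 65. Each orbital carries two spin states, so 65 × 2 = 130 states.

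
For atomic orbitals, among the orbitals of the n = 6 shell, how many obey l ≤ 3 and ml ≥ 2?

3

With n = 6 the allowed l are 0, 1, …, 5.
Contributions: l=2 → 1; l=3 → 2.
Total orbitals: 1 + 2 = 3.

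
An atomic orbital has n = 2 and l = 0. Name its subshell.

l = 0 corresponds to the letter 's', so the subshell is 2s.

2s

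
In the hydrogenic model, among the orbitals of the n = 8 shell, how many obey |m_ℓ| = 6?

4

Per ℓ-value: ℓ=6 → 2; ℓ=7 → 2.
Total orbitals: 2 + 2 = 4.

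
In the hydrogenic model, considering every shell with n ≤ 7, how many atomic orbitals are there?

140

Total orbitals = 1² + 2² + 3² + 4² + 5² + 6² + 7² = 140.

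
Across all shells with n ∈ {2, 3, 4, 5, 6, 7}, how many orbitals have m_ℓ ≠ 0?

Per-shell orbital counts meeting the constraint:
n=2 → 2; n=3 → 6; n=4 → 12; n=5 → 20; n=6 → 30; n=7 → 42.
Total orbitals: 2 + 6 + 12 + 20 + 30 + 42 = 112.

112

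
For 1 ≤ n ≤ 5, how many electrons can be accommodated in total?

110

Total orbitals = 1² + 2² + 3² + 4² + 5² = 55. Doubling for spin gives 110 electrons.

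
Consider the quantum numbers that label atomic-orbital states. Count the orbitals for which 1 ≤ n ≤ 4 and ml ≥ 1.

10

Work shell by shell — for each n, count the (l, ml) pairs that satisfy ml ≥ 1:
n=2 → 1; n=3 → 3; n=4 → 6.
Total orbitals: 1 + 3 + 6 = 10.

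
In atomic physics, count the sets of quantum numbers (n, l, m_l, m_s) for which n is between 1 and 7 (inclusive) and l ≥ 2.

230

Go shell by shell, enumerating (l, m_l) with l ≥ 2:
n=3 → 5; n=4 → 12; n=5 → 21; n=6 → 32; n=7 → 45.
Orbitals: 5 + 12 + 21 + 32 + 45 = 115. Including both spin states (m_s = ±1/2) gives 2 × 115 = 230 states.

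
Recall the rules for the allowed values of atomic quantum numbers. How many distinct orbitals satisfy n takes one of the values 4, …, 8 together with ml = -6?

Count contributing orbitals for each principal shell:
n=7 → 1; n=8 → 2.
Total orbitals: 1 + 2 = 3.

3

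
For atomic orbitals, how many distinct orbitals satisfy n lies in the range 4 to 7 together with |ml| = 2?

28

Work shell by shell — for each n, count the (l, ml) pairs that satisfy |ml| = 2:
n=4 → 4; n=5 → 6; n=6 → 8; n=7 → 10.
Total orbitals: 4 + 6 + 8 + 10 = 28.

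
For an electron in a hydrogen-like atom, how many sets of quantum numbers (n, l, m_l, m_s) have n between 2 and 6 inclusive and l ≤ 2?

80

Treat each shell separately and count matching orbitals:
n=2 → 4; n=3 → 9; n=4 → 9; n=5 → 9; n=6 → 9.
Orbitals: 4 + 9 + 9 + 9 + 9 = 40. Including both spin states (m_s = ±1/2) gives 2 × 40 = 80 states.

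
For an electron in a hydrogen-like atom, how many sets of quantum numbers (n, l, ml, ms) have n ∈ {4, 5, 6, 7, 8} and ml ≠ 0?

Count contributing orbitals for each principal shell:
n=4 → 12; n=5 → 20; n=6 → 30; n=7 → 42; n=8 → 56.
Orbitals: 12 + 20 + 30 + 42 + 56 = 160. Including both spin states (ms = ±1/2) gives 2 × 160 = 320 states.

320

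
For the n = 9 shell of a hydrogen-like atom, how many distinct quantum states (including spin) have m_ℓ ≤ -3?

42

Go through ℓ = 0, …, 8 (the values permitted for n = 9).
Per ℓ-value: ℓ=3 → 1; ℓ=4 → 2; ℓ=5 → 3; ℓ=6 → 4; ℓ=7 → 5; ℓ=8 → 6.
Orbitals: 1 + 2 + 3 + 4 + 5 + 6 = 21. Each orbital carries two spin states, so 21 × 2 = 42 states.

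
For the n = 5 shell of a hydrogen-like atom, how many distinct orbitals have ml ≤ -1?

With n = 5 the allowed l are 0, 1, …, 4.
Orbitals with ml ≤ -1, by l: l=1 → 1; l=2 → 2; l=3 → 3; l=4 → 4.
Total orbitals: 1 + 2 + 3 + 4 = 10.

10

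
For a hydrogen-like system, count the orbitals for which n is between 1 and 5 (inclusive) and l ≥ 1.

For each n in the range, tally the orbitals obeying l ≥ 1:
n=2 → 3; n=3 → 8; n=4 → 15; n=5 → 24.
Total orbitals: 3 + 8 + 15 + 24 = 50.

50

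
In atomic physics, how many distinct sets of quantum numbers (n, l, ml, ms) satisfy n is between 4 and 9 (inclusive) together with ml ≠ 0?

464

Count contributing orbitals for each principal shell:
n=4 → 12; n=5 → 20; n=6 → 30; n=7 → 42; n=8 → 56; n=9 → 72.
Orbitals: 12 + 20 + 30 + 42 + 56 + 72 = 232. Including both spin states (ms = ±1/2) gives 2 × 232 = 464 states.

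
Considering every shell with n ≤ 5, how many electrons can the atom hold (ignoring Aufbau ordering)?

110

Total orbitals = 1² + 2² + 3² + 4² + 5² = 55. Doubling for spin gives 110 electrons.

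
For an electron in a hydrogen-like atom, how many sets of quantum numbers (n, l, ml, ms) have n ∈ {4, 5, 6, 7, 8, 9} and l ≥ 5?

260

Per-shell orbital counts meeting the constraint:
n=6 → 11; n=7 → 24; n=8 → 39; n=9 → 56.
Orbitals: 11 + 24 + 39 + 56 = 130. Including both spin states (ms = ±1/2) gives 2 × 130 = 260 states.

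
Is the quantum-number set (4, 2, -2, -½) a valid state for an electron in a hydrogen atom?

n = 4 is a positive integer. l = 2 satisfies 0 ≤ l ≤ n−1 = 3. m_l = -2 lies in the range −l … +l (here −2 … 2). m_s = -1/2 is one of ±1/2.
All four constraints are satisfied.

Yes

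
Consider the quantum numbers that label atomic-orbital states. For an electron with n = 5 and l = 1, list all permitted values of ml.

ml takes every integer from −l to +l. With l = 1 that gives the 3 values -1, 0, 1.

-1, 0, 1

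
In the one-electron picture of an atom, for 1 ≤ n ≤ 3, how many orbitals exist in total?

Total orbitals = 1² + 2² + 3² = 14.

14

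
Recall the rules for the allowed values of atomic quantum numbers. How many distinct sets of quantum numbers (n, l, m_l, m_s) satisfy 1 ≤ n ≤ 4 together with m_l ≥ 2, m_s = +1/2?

4

For each n in the range, tally the orbitals obeying m_l ≥ 2:
n=3 → 1; n=4 → 3.
Orbitals: 1 + 3 = 4. With m_s fixed to +1/2 there is one state per orbital, so 4 states.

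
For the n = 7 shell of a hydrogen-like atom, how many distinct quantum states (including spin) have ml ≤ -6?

2

Orbitals with ml ≤ -6, by l: l=6 → 1.
Orbitals: 1. Each orbital carries two spin states, so 1 × 2 = 2 states.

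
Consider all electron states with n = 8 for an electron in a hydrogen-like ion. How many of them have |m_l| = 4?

Go through l = 0, …, 7 (the values permitted for n = 8).
The (l, m_l) pairs meeting |m_l| = 4 give: l=4 → 2; l=5 → 2; l=6 → 2; l=7 → 2.
Orbitals: 2 + 2 + 2 + 2 = 8. Each orbital carries two spin states, so 8 × 2 = 16 states.

16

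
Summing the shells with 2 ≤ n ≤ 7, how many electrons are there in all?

Shell n has n² orbitals: 2²=4 + 3²=9 + 4²=16 + 5²=25 + 6²=36 + 7²=49 = 139 orbitals.
Two spin states per orbital: 2 × 139 = 278 electrons.

278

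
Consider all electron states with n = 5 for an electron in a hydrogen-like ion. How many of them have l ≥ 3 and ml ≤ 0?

18

Orbitals with l ≥ 3 and ml ≤ 0, by l: l=3 → 4; l=4 → 5.
Orbitals: 4 + 5 = 9. Each orbital carries two spin states, so 9 × 2 = 18 states.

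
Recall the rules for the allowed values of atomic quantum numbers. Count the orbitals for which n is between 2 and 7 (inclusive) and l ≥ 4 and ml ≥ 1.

For each n in the range, tally the orbitals obeying l ≥ 4 and ml ≥ 1:
n=5 → 4; n=6 → 9; n=7 → 15.
Total orbitals: 4 + 9 + 15 = 28.

28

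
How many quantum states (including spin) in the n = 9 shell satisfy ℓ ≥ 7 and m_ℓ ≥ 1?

30

The n = 9 shell has ℓ = 0 through 8; check each.
The (ℓ, m_ℓ) pairs meeting ℓ ≥ 7 and m_ℓ ≥ 1 give: ℓ=7 → 7; ℓ=8 → 8.
Orbitals: 7 + 8 = 15. Each orbital carries two spin states, so 15 × 2 = 30 states.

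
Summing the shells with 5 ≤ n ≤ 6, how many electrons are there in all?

122

Shell n has n² orbitals: 5²=25 + 6²=36 = 61 orbitals.
Two spin states per orbital: 2 × 61 = 122 electrons.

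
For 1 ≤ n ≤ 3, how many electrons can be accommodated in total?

Total orbitals = 1² + 2² + 3² = 14. Doubling for spin gives 28 electrons.

28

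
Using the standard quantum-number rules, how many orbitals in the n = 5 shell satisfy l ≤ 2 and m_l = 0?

3

Go through l = 0, …, 4 (the values permitted for n = 5).
The (l, m_l) pairs meeting l ≤ 2 and m_l = 0 give: l=0 → 1; l=1 → 1; l=2 → 1.
Total orbitals: 1 + 1 + 1 = 3.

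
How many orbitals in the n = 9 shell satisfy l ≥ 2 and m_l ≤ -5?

10

The n = 9 shell has l = 0 through 8; check each.
Per l-value: l=5 → 1; l=6 → 2; l=7 → 3; l=8 → 4.
Total orbitals: 1 + 2 + 3 + 4 = 10.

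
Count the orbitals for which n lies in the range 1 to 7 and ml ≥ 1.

Go shell by shell, enumerating (l, ml) with ml ≥ 1:
n=2 → 1; n=3 → 3; n=4 → 6; n=5 → 10; n=6 → 15; n=7 → 21.
Total orbitals: 1 + 3 + 6 + 10 + 15 + 21 = 56.

56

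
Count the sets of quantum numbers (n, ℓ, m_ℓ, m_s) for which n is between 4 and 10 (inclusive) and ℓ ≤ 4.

332

For each n in the range, tally the orbitals obeying ℓ ≤ 4:
n=4 → 16; n=5 → 25; n=6 → 25; n=7 → 25; n=8 → 25; n=9 → 25; n=10 → 25.
Orbitals: 16 + 25 + 25 + 25 + 25 + 25 + 25 = 166. Including both spin states (m_s = ±1/2) gives 2 × 166 = 332 states.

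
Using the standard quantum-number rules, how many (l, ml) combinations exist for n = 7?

The n = 7 shell contains n² = 7² = 49 orbitals.

49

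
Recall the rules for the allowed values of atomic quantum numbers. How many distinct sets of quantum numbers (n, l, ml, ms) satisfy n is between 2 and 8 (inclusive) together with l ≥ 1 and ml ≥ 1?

168

Go shell by shell, enumerating (l, ml) with l ≥ 1 and ml ≥ 1:
n=2 → 1; n=3 → 3; n=4 → 6; n=5 → 10; n=6 → 15; n=7 → 21; n=8 → 28.
Orbitals: 1 + 3 + 6 + 10 + 15 + 21 + 28 = 84. Including both spin states (ms = ±1/2) gives 2 × 84 = 168 states.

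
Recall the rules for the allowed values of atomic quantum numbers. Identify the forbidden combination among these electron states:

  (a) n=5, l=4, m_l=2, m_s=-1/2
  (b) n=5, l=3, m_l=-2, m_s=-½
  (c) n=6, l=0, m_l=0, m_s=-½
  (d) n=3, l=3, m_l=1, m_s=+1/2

(d) has l = 3 ≥ n = 3, violating 0 ≤ l ≤ n−1.
The remaining sets (a), (b), (c) satisfy all four rules.

(d)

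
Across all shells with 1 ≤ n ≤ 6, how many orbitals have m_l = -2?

Work shell by shell — for each n, count the (l, m_l) pairs that satisfy m_l = -2:
n=3 → 1; n=4 → 2; n=5 → 3; n=6 → 4.
Total orbitals: 1 + 2 + 3 + 4 = 10.

10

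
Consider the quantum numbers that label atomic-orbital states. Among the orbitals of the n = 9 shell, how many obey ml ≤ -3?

21

Go through l = 0, …, 8 (the values permitted for n = 9).
Contributions: l=3 → 1; l=4 → 2; l=5 → 3; l=6 → 4; l=7 → 5; l=8 → 6.
Total orbitals: 1 + 2 + 3 + 4 + 5 + 6 = 21.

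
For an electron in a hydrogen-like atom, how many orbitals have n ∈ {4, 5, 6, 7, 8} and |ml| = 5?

Go shell by shell, enumerating (l, ml) with |ml| = 5:
n=6 → 2; n=7 → 4; n=8 → 6.
Total orbitals: 2 + 4 + 6 = 12.

12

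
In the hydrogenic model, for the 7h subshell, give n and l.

The leading integer gives n = 7; the letter 'h' means l = 5.

n = 7, l = 5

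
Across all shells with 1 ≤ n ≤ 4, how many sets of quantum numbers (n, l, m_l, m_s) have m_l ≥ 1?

20

For each n in the range, tally the orbitals obeying m_l ≥ 1:
n=2 → 1; n=3 → 3; n=4 → 6.
Orbitals: 1 + 3 + 6 = 10. Including both spin states (m_s = ±1/2) gives 2 × 10 = 20 states.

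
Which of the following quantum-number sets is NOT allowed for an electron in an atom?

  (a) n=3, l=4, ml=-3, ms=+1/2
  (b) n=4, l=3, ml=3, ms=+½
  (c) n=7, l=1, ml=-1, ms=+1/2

(a)

(a) has l = 4 ≥ n = 3, violating 0 ≤ l ≤ n−1.
The remaining sets (b), (c) satisfy all four rules.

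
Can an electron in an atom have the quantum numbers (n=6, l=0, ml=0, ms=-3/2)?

Invalid

The spin quantum number for an electron can only be ms = +1/2 or −1/2; ms = -3/2 is not one of those.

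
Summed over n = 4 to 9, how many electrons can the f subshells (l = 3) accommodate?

84

An f subshell (l = 3) exists for every n ≥ 4, so shells n = 4, 5, 6, 7, 8, 9 each contribute one — 6 subshells.
Since each f subshell holds 2(2·3+1) = 14 electrons, the total is 6 × 14 = 84.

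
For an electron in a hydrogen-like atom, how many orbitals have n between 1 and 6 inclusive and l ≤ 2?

Per-shell orbital counts meeting the constraint:
n=1 → 1; n=2 → 4; n=3 → 9; n=4 → 9; n=5 → 9; n=6 → 9.
Total orbitals: 1 + 4 + 9 + 9 + 9 + 9 = 41.

41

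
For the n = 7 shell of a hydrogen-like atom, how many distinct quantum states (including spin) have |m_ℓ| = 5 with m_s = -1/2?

4

Contributions: ℓ=5 → 2; ℓ=6 → 2.
Orbitals: 2 + 2 = 4. With m_s fixed to a single value there is one state per orbital, giving 4 states.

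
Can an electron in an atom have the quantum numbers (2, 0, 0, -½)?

n = 2 is a positive integer. l = 0 satisfies 0 ≤ l ≤ n−1 = 1. ml = 0 lies in the range −l … +l (here 0). ms = -1/2 is one of ±1/2.
All four constraints are satisfied.

Yes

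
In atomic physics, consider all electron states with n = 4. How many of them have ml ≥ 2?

With n = 4 the allowed l are 0, 1, …, 3.
Orbitals with ml ≥ 2, by l: l=2 → 1; l=3 → 2.
Orbitals: 1 + 2 = 3. Each orbital carries two spin states, so 3 × 2 = 6 states.

6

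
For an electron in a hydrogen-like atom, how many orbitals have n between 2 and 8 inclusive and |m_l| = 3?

30

Work shell by shell — for each n, count the (l, m_l) pairs that satisfy |m_l| = 3:
n=4 → 2; n=5 → 4; n=6 → 6; n=7 → 8; n=8 → 10.
Total orbitals: 2 + 4 + 6 + 8 + 10 = 30.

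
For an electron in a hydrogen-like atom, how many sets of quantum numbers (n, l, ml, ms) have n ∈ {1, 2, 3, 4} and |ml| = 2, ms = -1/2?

6

Per-shell orbital counts meeting the constraint:
n=3 → 2; n=4 → 4.
Orbitals: 2 + 4 = 6. With ms fixed to -1/2 there is one state per orbital, so 6 states.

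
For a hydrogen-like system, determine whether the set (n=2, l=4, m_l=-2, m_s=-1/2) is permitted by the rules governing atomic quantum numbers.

The orbital quantum number must satisfy 0 ≤ l ≤ n−1. With n = 2 the allowed l values are 0, 1, so l = 4 is out of range.

Invalid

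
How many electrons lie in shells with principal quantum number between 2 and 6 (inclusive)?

Shell n has n² orbitals: 2²=4 + 3²=9 + 4²=16 + 5²=25 + 6²=36 = 90 orbitals.
Two spin states per orbital: 2 × 90 = 180 electrons.

180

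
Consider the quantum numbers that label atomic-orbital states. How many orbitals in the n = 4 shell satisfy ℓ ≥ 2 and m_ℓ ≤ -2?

3

With n = 4 the allowed ℓ are 0, 1, …, 3.
The (ℓ, m_ℓ) pairs meeting ℓ ≥ 2 and m_ℓ ≤ -2 give: ℓ=2 → 1; ℓ=3 → 2.
Total orbitals: 1 + 2 = 3.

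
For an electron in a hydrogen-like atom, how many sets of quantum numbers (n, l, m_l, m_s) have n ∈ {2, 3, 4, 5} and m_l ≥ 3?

Count contributing orbitals for each principal shell:
n=4 → 1; n=5 → 3.
Orbitals: 1 + 3 = 4. Including both spin states (m_s = ±1/2) gives 2 × 4 = 8 states.

8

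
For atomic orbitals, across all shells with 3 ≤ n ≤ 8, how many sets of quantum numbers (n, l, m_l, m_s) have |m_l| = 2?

Work shell by shell — for each n, count the (l, m_l) pairs that satisfy |m_l| = 2:
n=3 → 2; n=4 → 4; n=5 → 6; n=6 → 8; n=7 → 10; n=8 → 12.
Orbitals: 2 + 4 + 6 + 8 + 10 + 12 = 42. Including both spin states (m_s = ±1/2) gives 2 × 42 = 84 states.

84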